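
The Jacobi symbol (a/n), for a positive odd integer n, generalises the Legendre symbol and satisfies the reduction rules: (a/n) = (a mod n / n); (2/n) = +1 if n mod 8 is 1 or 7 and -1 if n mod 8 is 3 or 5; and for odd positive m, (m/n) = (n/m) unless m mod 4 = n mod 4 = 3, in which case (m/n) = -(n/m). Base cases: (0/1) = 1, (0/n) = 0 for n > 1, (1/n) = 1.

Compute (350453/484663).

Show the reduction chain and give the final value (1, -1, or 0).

reciprocity: (350453/484663) = +1·(484663/350453) since 350453 mod 4 = 1, 484663 mod 4 = 3; sign now +1
(484663/350453) = (134210/350453)   [reduce mod 350453]
134210 = 2^1·67105; (2/350453) = -1 since 350453 mod 8 = 5, so (134210/350453) = (-1)^1·(67105/350453); sign now -1
reciprocity: (67105/350453) = +1·(350453/67105) since 67105 mod 4 = 1, 350453 mod 4 = 1; sign now -1
(350453/67105) = (14928/67105)   [reduce mod 67105]
14928 = 2^4·933; (2/67105) = +1 since 67105 mod 8 = 1, so (14928/67105) = (+1)^4·(933/67105); sign now -1
reciprocity: (933/67105) = +1·(67105/933) since 933 mod 4 = 1, 67105 mod 4 = 1; sign now -1
(67105/933) = (862/933)   [reduce mod 933]
862 = 2^1·431; (2/933) = -1 since 933 mod 8 = 5, so (862/933) = (-1)^1·(431/933); sign now +1
reciprocity: (431/933) = +1·(933/431) since 431 mod 4 = 3, 933 mod 4 = 1; sign now +1
(933/431) = (71/431)   [reduce mod 431]
reciprocity: (71/431) = -1·(431/71) since 71 mod 4 = 3, 431 mod 4 = 3; sign now -1
(431/71) = (5/71)   [reduce mod 71]
reciprocity: (5/71) = +1·(71/5) since 5 mod 4 = 1, 71 mod 4 = 3; sign now -1
(71/5) = (1/5)   [reduce mod 5]
(1/5) = 1; final value = sign = -1

-1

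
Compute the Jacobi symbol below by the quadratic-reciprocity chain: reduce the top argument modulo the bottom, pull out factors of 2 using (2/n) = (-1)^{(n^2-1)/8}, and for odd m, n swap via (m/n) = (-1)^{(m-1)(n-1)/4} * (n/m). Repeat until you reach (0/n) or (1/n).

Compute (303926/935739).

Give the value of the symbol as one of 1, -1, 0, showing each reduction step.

303926 = 2^1·151963; (2/935739) = -1 since 935739 mod 8 = 3, so (303926/935739) = (-1)^1·(151963/935739); sign now -1
reciprocity: (151963/935739) = -1·(935739/151963) since 151963 mod 4 = 3, 935739 mod 4 = 3; sign now +1
(935739/151963) = (23961/151963)   [reduce mod 151963]
reciprocity: (23961/151963) = +1·(151963/23961) since 23961 mod 4 = 1, 151963 mod 4 = 3; sign now +1
(151963/23961) = (8197/23961)   [reduce mod 23961]
reciprocity: (8197/23961) = +1·(23961/8197) since 8197 mod 4 = 1, 23961 mod 4 = 1; sign now +1
(23961/8197) = (7567/8197)   [reduce mod 8197]
reciprocity: (7567/8197) = +1·(8197/7567) since 7567 mod 4 = 3, 8197 mod 4 = 1; sign now +1
(8197/7567) = (630/7567)   [reduce mod 7567]
630 = 2^1·315; (2/7567) = +1 since 7567 mod 8 = 7, so (630/7567) = (+1)^1·(315/7567); sign now +1
reciprocity: (315/7567) = -1·(7567/315) since 315 mod 4 = 3, 7567 mod 4 = 3; sign now -1
(7567/315) = (7/315)   [reduce mod 315]
reciprocity: (7/315) = -1·(315/7) since 7 mod 4 = 3, 315 mod 4 = 3; sign now +1
(315/7) = (0/7)   [reduce mod 7]
(0/7) = 0   [gcd(a, n) > 1]; final value = 0

0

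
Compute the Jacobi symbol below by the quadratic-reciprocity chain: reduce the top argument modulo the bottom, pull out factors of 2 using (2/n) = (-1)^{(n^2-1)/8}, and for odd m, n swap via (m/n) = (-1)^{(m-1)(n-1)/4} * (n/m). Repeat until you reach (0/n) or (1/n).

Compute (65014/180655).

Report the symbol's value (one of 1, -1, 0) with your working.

1

65014 = 2^1·32507; (2/180655) = +1 since 180655 mod 8 = 7, so (65014/180655) = (+1)^1·(32507/180655); sign now +1
reciprocity: (32507/180655) = -1·(180655/32507) since 32507 mod 4 = 3, 180655 mod 4 = 3; sign now -1
(180655/32507) = (18120/32507)   [reduce mod 32507]
18120 = 2^3·2265; (2/32507) = -1 since 32507 mod 8 = 3, so (18120/32507) = (-1)^3·(2265/32507); sign now +1
reciprocity: (2265/32507) = +1·(32507/2265) since 2265 mod 4 = 1, 32507 mod 4 = 3; sign now +1
(32507/2265) = (797/2265)   [reduce mod 2265]
reciprocity: (797/2265) = +1·(2265/797) since 797 mod 4 = 1, 2265 mod 4 = 1; sign now +1
(2265/797) = (671/797)   [reduce mod 797]
reciprocity: (671/797) = +1·(797/671) since 671 mod 4 = 3, 797 mod 4 = 1; sign now +1
(797/671) = (126/671)   [reduce mod 671]
126 = 2^1·63; (2/671) = +1 since 671 mod 8 = 7, so (126/671) = (+1)^1·(63/671); sign now +1
reciprocity: (63/671) = -1·(671/63) since 63 mod 4 = 3, 671 mod 4 = 3; sign now -1
(671/63) = (41/63)   [reduce mod 63]
reciprocity: (41/63) = +1·(63/41) since 41 mod 4 = 1, 63 mod 4 = 3; sign now -1
(63/41) = (22/41)   [reduce mod 41]
22 = 2^1·11; (2/41) = +1 since 41 mod 8 = 1, so (22/41) = (+1)^1·(11/41); sign now -1
reciprocity: (11/41) = +1·(41/11) since 11 mod 4 = 3, 41 mod 4 = 1; sign now -1
(41/11) = (8/11)   [reduce mod 11]
8 = 2^3·1; (2/11) = -1 since 11 mod 8 = 3, so (8/11) = (-1)^3·(1/11); sign now +1
(1/11) = 1; final value = sign = +1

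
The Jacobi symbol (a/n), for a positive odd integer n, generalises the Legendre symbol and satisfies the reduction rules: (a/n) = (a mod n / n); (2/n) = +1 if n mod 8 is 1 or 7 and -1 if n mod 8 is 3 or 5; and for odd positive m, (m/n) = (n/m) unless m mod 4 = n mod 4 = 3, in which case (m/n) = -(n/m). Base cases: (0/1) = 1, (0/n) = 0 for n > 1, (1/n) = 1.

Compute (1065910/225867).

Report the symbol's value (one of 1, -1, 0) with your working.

-1

(1065910/225867): 1065910 mod 225867 = 162442, so (1065910/225867) = (162442/225867)
factor out 2^1: 162442 = 2^1·81221; with 225867 mod 8 = 3, (2/225867) = -1; sign now -1; continue with (81221/225867)
flip (81221/225867) -> (225867/81221): both odd, 81221 mod 4 = 1, 225867 mod 4 = 3, so the flip contributes +1; sign now -1
(225867/81221): 225867 mod 81221 = 63425, so (225867/81221) = (63425/81221)
flip (63425/81221) -> (81221/63425): both odd, 63425 mod 4 = 1, 81221 mod 4 = 1, so the flip contributes +1; sign now -1
(81221/63425): 81221 mod 63425 = 17796, so (81221/63425) = (17796/63425)
factor out 2^2: 17796 = 2^2·4449; with 63425 mod 8 = 1, (2/63425) = +1; sign now -1; continue with (4449/63425)
flip (4449/63425) -> (63425/4449): both odd, 4449 mod 4 = 1, 63425 mod 4 = 1, so the flip contributes +1; sign now -1
(63425/4449): 63425 mod 4449 = 1139, so (63425/4449) = (1139/4449)
flip (1139/4449) -> (4449/1139): both odd, 1139 mod 4 = 3, 4449 mod 4 = 1, so the flip contributes +1; sign now -1
(4449/1139): 4449 mod 1139 = 1032, so (4449/1139) = (1032/1139)
factor out 2^3: 1032 = 2^3·129; with 1139 mod 8 = 3, (2/1139) = -1; sign now +1; continue with (129/1139)
flip (129/1139) -> (1139/129): both odd, 129 mod 4 = 1, 1139 mod 4 = 3, so the flip contributes +1; sign now +1
(1139/129): 1139 mod 129 = 107, so (1139/129) = (107/129)
flip (107/129) -> (129/107): both odd, 107 mod 4 = 3, 129 mod 4 = 1, so the flip contributes +1; sign now +1
(129/107): 129 mod 107 = 22, so (129/107) = (22/107)
factor out 2^1: 22 = 2^1·11; with 107 mod 8 = 3, (2/107) = -1; sign now -1; continue with (11/107)
flip (11/107) -> (107/11): both odd, 11 mod 4 = 3, 107 mod 4 = 3, so the flip contributes -1; sign now +1
(107/11): 107 mod 11 = 8, so (107/11) = (8/11)
factor out 2^3: 8 = 2^3·1; with 11 mod 8 = 3, (2/11) = -1; sign now -1; continue with (1/11)
reached (1/11) = 1, so the symbol is -1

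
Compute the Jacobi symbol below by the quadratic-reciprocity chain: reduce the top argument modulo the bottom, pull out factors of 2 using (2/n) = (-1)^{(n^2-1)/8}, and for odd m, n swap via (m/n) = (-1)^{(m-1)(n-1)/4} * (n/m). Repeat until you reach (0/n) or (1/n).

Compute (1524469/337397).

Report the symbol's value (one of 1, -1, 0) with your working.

(1524469/337397) = (174881/337397)   [reduce mod 337397]
reciprocity: (174881/337397) = +1·(337397/174881) since 174881 mod 4 = 1, 337397 mod 4 = 1; sign now +1
(337397/174881) = (162516/174881)   [reduce mod 174881]
162516 = 2^2·40629; (2/174881) = +1 since 174881 mod 8 = 1, so (162516/174881) = (+1)^2·(40629/174881); sign now +1
reciprocity: (40629/174881) = +1·(174881/40629) since 40629 mod 4 = 1, 174881 mod 4 = 1; sign now +1
(174881/40629) = (12365/40629)   [reduce mod 40629]
reciprocity: (12365/40629) = +1·(40629/12365) since 12365 mod 4 = 1, 40629 mod 4 = 1; sign now +1
(40629/12365) = (3534/12365)   [reduce mod 12365]
3534 = 2^1·1767; (2/12365) = -1 since 12365 mod 8 = 5, so (3534/12365) = (-1)^1·(1767/12365); sign now -1
reciprocity: (1767/12365) = +1·(12365/1767) since 1767 mod 4 = 3, 12365 mod 4 = 1; sign now -1
(12365/1767) = (1763/1767)   [reduce mod 1767]
reciprocity: (1763/1767) = -1·(1767/1763) since 1763 mod 4 = 3, 1767 mod 4 = 3; sign now +1
(1767/1763) = (4/1763)   [reduce mod 1763]
4 = 2^2·1; (2/1763) = -1 since 1763 mod 8 = 3, so (4/1763) = (-1)^2·(1/1763); sign now +1
(1/1763) = 1; final value = sign = +1

1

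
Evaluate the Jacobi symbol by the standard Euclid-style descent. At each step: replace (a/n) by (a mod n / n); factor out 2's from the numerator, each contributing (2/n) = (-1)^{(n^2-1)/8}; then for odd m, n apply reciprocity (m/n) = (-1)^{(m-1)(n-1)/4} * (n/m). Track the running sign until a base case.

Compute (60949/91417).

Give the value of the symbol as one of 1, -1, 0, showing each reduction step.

1

flip (60949/91417) -> (91417/60949): both odd, 60949 mod 4 = 1, 91417 mod 4 = 1, so the flip contributes +1; sign now +1
(91417/60949): 91417 mod 60949 = 30468, so (91417/60949) = (30468/60949)
factor out 2^2: 30468 = 2^2·7617; with 60949 mod 8 = 5, (2/60949) = -1; sign now +1; continue with (7617/60949)
flip (7617/60949) -> (60949/7617): both odd, 7617 mod 4 = 1, 60949 mod 4 = 1, so the flip contributes +1; sign now +1
(60949/7617): 60949 mod 7617 = 13, so (60949/7617) = (13/7617)
flip (13/7617) -> (7617/13): both odd, 13 mod 4 = 1, 7617 mod 4 = 1, so the flip contributes +1; sign now +1
(7617/13): 7617 mod 13 = 12, so (7617/13) = (12/13)
factor out 2^2: 12 = 2^2·3; with 13 mod 8 = 5, (2/13) = -1; sign now +1; continue with (3/13)
flip (3/13) -> (13/3): both odd, 3 mod 4 = 3, 13 mod 4 = 1, so the flip contributes +1; sign now +1
(13/3): 13 mod 3 = 1, so (13/3) = (1/3)
reached (1/3) = 1, so the symbol is +1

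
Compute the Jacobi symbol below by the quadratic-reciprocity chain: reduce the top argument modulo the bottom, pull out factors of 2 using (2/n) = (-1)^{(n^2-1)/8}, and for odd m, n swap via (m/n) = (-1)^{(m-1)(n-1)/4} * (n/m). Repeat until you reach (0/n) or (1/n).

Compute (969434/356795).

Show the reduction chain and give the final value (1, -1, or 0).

1

(969434/356795): 969434 mod 356795 = 255844, so (969434/356795) = (255844/356795)
factor out 2^2: 255844 = 2^2·63961; with 356795 mod 8 = 3, (2/356795) = -1; sign now +1; continue with (63961/356795)
flip (63961/356795) -> (356795/63961): both odd, 63961 mod 4 = 1, 356795 mod 4 = 3, so the flip contributes +1; sign now +1
(356795/63961): 356795 mod 63961 = 36990, so (356795/63961) = (36990/63961)
factor out 2^1: 36990 = 2^1·18495; with 63961 mod 8 = 1, (2/63961) = +1; sign now +1; continue with (18495/63961)
flip (18495/63961) -> (63961/18495): both odd, 18495 mod 4 = 3, 63961 mod 4 = 1, so the flip contributes +1; sign now +1
(63961/18495): 63961 mod 18495 = 8476, so (63961/18495) = (8476/18495)
factor out 2^2: 8476 = 2^2·2119; with 18495 mod 8 = 7, (2/18495) = +1; sign now +1; continue with (2119/18495)
flip (2119/18495) -> (18495/2119): both odd, 2119 mod 4 = 3, 18495 mod 4 = 3, so the flip contributes -1; sign now -1
(18495/2119): 18495 mod 2119 = 1543, so (18495/2119) = (1543/2119)
flip (1543/2119) -> (2119/1543): both odd, 1543 mod 4 = 3, 2119 mod 4 = 3, so the flip contributes -1; sign now +1
(2119/1543): 2119 mod 1543 = 576, so (2119/1543) = (576/1543)
factor out 2^6: 576 = 2^6·9; with 1543 mod 8 = 7, (2/1543) = +1; sign now +1; continue with (9/1543)
flip (9/1543) -> (1543/9): both odd, 9 mod 4 = 1, 1543 mod 4 = 3, so the flip contributes +1; sign now +1
(1543/9): 1543 mod 9 = 4, so (1543/9) = (4/9)
factor out 2^2: 4 = 2^2·1; with 9 mod 8 = 1, (2/9) = +1; sign now +1; continue with (1/9)
reached (1/9) = 1, so the symbol is +1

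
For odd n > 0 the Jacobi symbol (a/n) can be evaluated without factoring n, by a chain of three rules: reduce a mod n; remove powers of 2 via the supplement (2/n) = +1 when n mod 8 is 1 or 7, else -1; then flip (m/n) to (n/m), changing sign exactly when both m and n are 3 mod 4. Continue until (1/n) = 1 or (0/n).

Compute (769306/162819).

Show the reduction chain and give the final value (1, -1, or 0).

1

(769306/162819): 769306 mod 162819 = 118030, so (769306/162819) = (118030/162819)
factor out 2^1: 118030 = 2^1·59015; with 162819 mod 8 = 3, (2/162819) = -1; sign now -1; continue with (59015/162819)
flip (59015/162819) -> (162819/59015): both odd, 59015 mod 4 = 3, 162819 mod 4 = 3, so the flip contributes -1; sign now +1
(162819/59015): 162819 mod 59015 = 44789, so (162819/59015) = (44789/59015)
flip (44789/59015) -> (59015/44789): both odd, 44789 mod 4 = 1, 59015 mod 4 = 3, so the flip contributes +1; sign now +1
(59015/44789): 59015 mod 44789 = 14226, so (59015/44789) = (14226/44789)
factor out 2^1: 14226 = 2^1·7113; with 44789 mod 8 = 5, (2/44789) = -1; sign now -1; continue with (7113/44789)
flip (7113/44789) -> (44789/7113): both odd, 7113 mod 4 = 1, 44789 mod 4 = 1, so the flip contributes +1; sign now -1
(44789/7113): 44789 mod 7113 = 2111, so (44789/7113) = (2111/7113)
flip (2111/7113) -> (7113/2111): both odd, 2111 mod 4 = 3, 7113 mod 4 = 1, so the flip contributes +1; sign now -1
(7113/2111): 7113 mod 2111 = 780, so (7113/2111) = (780/2111)
factor out 2^2: 780 = 2^2·195; with 2111 mod 8 = 7, (2/2111) = +1; sign now -1; continue with (195/2111)
flip (195/2111) -> (2111/195): both odd, 195 mod 4 = 3, 2111 mod 4 = 3, so the flip contributes -1; sign now +1
(2111/195): 2111 mod 195 = 161, so (2111/195) = (161/195)
flip (161/195) -> (195/161): both odd, 161 mod 4 = 1, 195 mod 4 = 3, so the flip contributes +1; sign now +1
(195/161): 195 mod 161 = 34, so (195/161) = (34/161)
factor out 2^1: 34 = 2^1·17; with 161 mod 8 = 1, (2/161) = +1; sign now +1; continue with (17/161)
flip (17/161) -> (161/17): both odd, 17 mod 4 = 1, 161 mod 4 = 1, so the flip contributes +1; sign now +1
(161/17): 161 mod 17 = 8, so (161/17) = (8/17)
factor out 2^3: 8 = 2^3·1; with 17 mod 8 = 1, (2/17) = +1; sign now +1; continue with (1/17)
reached (1/17) = 1, so the symbol is +1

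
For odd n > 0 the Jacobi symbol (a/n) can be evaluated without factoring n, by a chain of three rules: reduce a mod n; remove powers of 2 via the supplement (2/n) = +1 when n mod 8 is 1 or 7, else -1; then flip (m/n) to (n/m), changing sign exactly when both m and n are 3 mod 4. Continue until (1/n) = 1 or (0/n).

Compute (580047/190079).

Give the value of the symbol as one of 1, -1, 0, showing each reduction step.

(580047/190079): 580047 mod 190079 = 9810, so (580047/190079) = (9810/190079)
factor out 2^1: 9810 = 2^1·4905; with 190079 mod 8 = 7, (2/190079) = +1; sign now +1; continue with (4905/190079)
flip (4905/190079) -> (190079/4905): both odd, 4905 mod 4 = 1, 190079 mod 4 = 3, so the flip contributes +1; sign now +1
(190079/4905): 190079 mod 4905 = 3689, so (190079/4905) = (3689/4905)
flip (3689/4905) -> (4905/3689): both odd, 3689 mod 4 = 1, 4905 mod 4 = 1, so the flip contributes +1; sign now +1
(4905/3689): 4905 mod 3689 = 1216, so (4905/3689) = (1216/3689)
factor out 2^6: 1216 = 2^6·19; with 3689 mod 8 = 1, (2/3689) = +1; sign now +1; continue with (19/3689)
flip (19/3689) -> (3689/19): both odd, 19 mod 4 = 3, 3689 mod 4 = 1, so the flip contributes +1; sign now +1
(3689/19): 3689 mod 19 = 3, so (3689/19) = (3/19)
flip (3/19) -> (19/3): both odd, 3 mod 4 = 3, 19 mod 4 = 3, so the flip contributes -1; sign now -1
(19/3): 19 mod 3 = 1, so (19/3) = (1/3)
reached (1/3) = 1, so the symbol is -1

-1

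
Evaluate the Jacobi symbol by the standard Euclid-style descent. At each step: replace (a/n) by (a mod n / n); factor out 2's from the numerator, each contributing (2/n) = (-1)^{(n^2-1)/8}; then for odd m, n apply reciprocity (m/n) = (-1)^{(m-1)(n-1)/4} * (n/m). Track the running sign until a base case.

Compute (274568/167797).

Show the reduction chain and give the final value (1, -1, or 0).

(274568/167797) = (106771/167797)   [reduce mod 167797]
reciprocity: (106771/167797) = +1·(167797/106771) since 106771 mod 4 = 3, 167797 mod 4 = 1; sign now +1
(167797/106771) = (61026/106771)   [reduce mod 106771]
61026 = 2^1·30513; (2/106771) = -1 since 106771 mod 8 = 3, so (61026/106771) = (-1)^1·(30513/106771); sign now -1
reciprocity: (30513/106771) = +1·(106771/30513) since 30513 mod 4 = 1, 106771 mod 4 = 3; sign now -1
(106771/30513) = (15232/30513)   [reduce mod 30513]
15232 = 2^7·119; (2/30513) = +1 since 30513 mod 8 = 1, so (15232/30513) = (+1)^7·(119/30513); sign now -1
reciprocity: (119/30513) = +1·(30513/119) since 119 mod 4 = 3, 30513 mod 4 = 1; sign now -1
(30513/119) = (49/119)   [reduce mod 119]
reciprocity: (49/119) = +1·(119/49) since 49 mod 4 = 1, 119 mod 4 = 3; sign now -1
(119/49) = (21/49)   [reduce mod 49]
reciprocity: (21/49) = +1·(49/21) since 21 mod 4 = 1, 49 mod 4 = 1; sign now -1
(49/21) = (7/21)   [reduce mod 21]
reciprocity: (7/21) = +1·(21/7) since 7 mod 4 = 3, 21 mod 4 = 1; sign now -1
(21/7) = (0/7)   [reduce mod 7]
(0/7) = 0   [gcd(a, n) > 1]; final value = 0

0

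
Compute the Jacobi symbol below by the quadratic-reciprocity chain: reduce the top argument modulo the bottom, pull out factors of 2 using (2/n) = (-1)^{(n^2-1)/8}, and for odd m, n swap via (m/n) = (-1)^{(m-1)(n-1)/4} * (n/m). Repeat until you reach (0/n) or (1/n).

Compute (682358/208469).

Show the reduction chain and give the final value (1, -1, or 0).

1

(682358/208469) = (56951/208469)   [reduce mod 208469]
reciprocity: (56951/208469) = +1·(208469/56951) since 56951 mod 4 = 3, 208469 mod 4 = 1; sign now +1
(208469/56951) = (37616/56951)   [reduce mod 56951]
37616 = 2^4·2351; (2/56951) = +1 since 56951 mod 8 = 7, so (37616/56951) = (+1)^4·(2351/56951); sign now +1
reciprocity: (2351/56951) = -1·(56951/2351) since 2351 mod 4 = 3, 56951 mod 4 = 3; sign now -1
(56951/2351) = (527/2351)   [reduce mod 2351]
reciprocity: (527/2351) = -1·(2351/527) since 527 mod 4 = 3, 2351 mod 4 = 3; sign now +1
(2351/527) = (243/527)   [reduce mod 527]
reciprocity: (243/527) = -1·(527/243) since 243 mod 4 = 3, 527 mod 4 = 3; sign now -1
(527/243) = (41/243)   [reduce mod 243]
reciprocity: (41/243) = +1·(243/41) since 41 mod 4 = 1, 243 mod 4 = 3; sign now -1
(243/41) = (38/41)   [reduce mod 41]
38 = 2^1·19; (2/41) = +1 since 41 mod 8 = 1, so (38/41) = (+1)^1·(19/41); sign now -1
reciprocity: (19/41) = +1·(41/19) since 19 mod 4 = 3, 41 mod 4 = 1; sign now -1
(41/19) = (3/19)   [reduce mod 19]
reciprocity: (3/19) = -1·(19/3) since 3 mod 4 = 3, 19 mod 4 = 3; sign now +1
(19/3) = (1/3)   [reduce mod 3]
(1/3) = 1; final value = sign = +1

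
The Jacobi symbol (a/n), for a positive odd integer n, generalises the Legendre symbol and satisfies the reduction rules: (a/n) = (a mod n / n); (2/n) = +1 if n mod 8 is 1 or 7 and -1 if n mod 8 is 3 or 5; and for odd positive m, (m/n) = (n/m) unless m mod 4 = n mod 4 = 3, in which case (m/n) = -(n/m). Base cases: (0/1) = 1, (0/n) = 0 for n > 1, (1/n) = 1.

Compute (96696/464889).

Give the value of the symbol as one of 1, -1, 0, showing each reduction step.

0

factor out 2^3: 96696 = 2^3·12087; with 464889 mod 8 = 1, (2/464889) = +1; sign now +1; continue with (12087/464889)
flip (12087/464889) -> (464889/12087): both odd, 12087 mod 4 = 3, 464889 mod 4 = 1, so the flip contributes +1; sign now +1
(464889/12087): 464889 mod 12087 = 5583, so (464889/12087) = (5583/12087)
flip (5583/12087) -> (12087/5583): both odd, 5583 mod 4 = 3, 12087 mod 4 = 3, so the flip contributes -1; sign now -1
(12087/5583): 12087 mod 5583 = 921, so (12087/5583) = (921/5583)
flip (921/5583) -> (5583/921): both odd, 921 mod 4 = 1, 5583 mod 4 = 3, so the flip contributes +1; sign now -1
(5583/921): 5583 mod 921 = 57, so (5583/921) = (57/921)
flip (57/921) -> (921/57): both odd, 57 mod 4 = 1, 921 mod 4 = 1, so the flip contributes +1; sign now -1
(921/57): 921 mod 57 = 9, so (921/57) = (9/57)
flip (9/57) -> (57/9): both odd, 9 mod 4 = 1, 57 mod 4 = 1, so the flip contributes +1; sign now -1
(57/9): 57 mod 9 = 3, so (57/9) = (3/9)
flip (3/9) -> (9/3): both odd, 3 mod 4 = 3, 9 mod 4 = 1, so the flip contributes +1; sign now -1
(9/3): 9 mod 3 = 0, so (9/3) = (0/3)
reached (0/3); gcd(a, n) > 1, so (0/3) = 0 and the symbol is 0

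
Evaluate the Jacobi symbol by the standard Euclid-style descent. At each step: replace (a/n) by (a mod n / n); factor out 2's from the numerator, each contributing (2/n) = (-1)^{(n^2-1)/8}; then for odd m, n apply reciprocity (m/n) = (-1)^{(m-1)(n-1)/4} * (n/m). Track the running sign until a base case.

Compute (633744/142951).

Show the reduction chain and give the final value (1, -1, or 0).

(633744/142951) = (61940/142951)   [reduce mod 142951]
61940 = 2^2·15485; (2/142951) = +1 since 142951 mod 8 = 7, so (61940/142951) = (+1)^2·(15485/142951); sign now +1
reciprocity: (15485/142951) = +1·(142951/15485) since 15485 mod 4 = 1, 142951 mod 4 = 3; sign now +1
(142951/15485) = (3586/15485)   [reduce mod 15485]
3586 = 2^1·1793; (2/15485) = -1 since 15485 mod 8 = 5, so (3586/15485) = (-1)^1·(1793/15485); sign now -1
reciprocity: (1793/15485) = +1·(15485/1793) since 1793 mod 4 = 1, 15485 mod 4 = 1; sign now -1
(15485/1793) = (1141/1793)   [reduce mod 1793]
reciprocity: (1141/1793) = +1·(1793/1141) since 1141 mod 4 = 1, 1793 mod 4 = 1; sign now -1
(1793/1141) = (652/1141)   [reduce mod 1141]
652 = 2^2·163; (2/1141) = -1 since 1141 mod 8 = 5, so (652/1141) = (-1)^2·(163/1141); sign now -1
reciprocity: (163/1141) = +1·(1141/163) since 163 mod 4 = 3, 1141 mod 4 = 1; sign now -1
(1141/163) = (0/163)   [reduce mod 163]
(0/163) = 0   [gcd(a, n) > 1]; final value = 0

0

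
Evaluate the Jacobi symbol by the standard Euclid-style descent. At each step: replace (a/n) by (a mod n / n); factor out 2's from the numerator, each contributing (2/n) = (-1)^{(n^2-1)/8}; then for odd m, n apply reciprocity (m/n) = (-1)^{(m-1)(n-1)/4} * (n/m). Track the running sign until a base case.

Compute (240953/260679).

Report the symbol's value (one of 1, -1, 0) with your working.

flip (240953/260679) -> (260679/240953): both odd, 240953 mod 4 = 1, 260679 mod 4 = 3, so the flip contributes +1; sign now +1
(260679/240953): 260679 mod 240953 = 19726, so (260679/240953) = (19726/240953)
factor out 2^1: 19726 = 2^1·9863; with 240953 mod 8 = 1, (2/240953) = +1; sign now +1; continue with (9863/240953)
flip (9863/240953) -> (240953/9863): both odd, 9863 mod 4 = 3, 240953 mod 4 = 1, so the flip contributes +1; sign now +1
(240953/9863): 240953 mod 9863 = 4241, so (240953/9863) = (4241/9863)
flip (4241/9863) -> (9863/4241): both odd, 4241 mod 4 = 1, 9863 mod 4 = 3, so the flip contributes +1; sign now +1
(9863/4241): 9863 mod 4241 = 1381, so (9863/4241) = (1381/4241)
flip (1381/4241) -> (4241/1381): both odd, 1381 mod 4 = 1, 4241 mod 4 = 1, so the flip contributes +1; sign now +1
(4241/1381): 4241 mod 1381 = 98, so (4241/1381) = (98/1381)
factor out 2^1: 98 = 2^1·49; with 1381 mod 8 = 5, (2/1381) = -1; sign now -1; continue with (49/1381)
flip (49/1381) -> (1381/49): both odd, 49 mod 4 = 1, 1381 mod 4 = 1, so the flip contributes +1; sign now -1
(1381/49): 1381 mod 49 = 9, so (1381/49) = (9/49)
flip (9/49) -> (49/9): both odd, 9 mod 4 = 1, 49 mod 4 = 1, so the flip contributes +1; sign now -1
(49/9): 49 mod 9 = 4, so (49/9) = (4/9)
factor out 2^2: 4 = 2^2·1; with 9 mod 8 = 1, (2/9) = +1; sign now -1; continue with (1/9)
reached (1/9) = 1, so the symbol is -1

-1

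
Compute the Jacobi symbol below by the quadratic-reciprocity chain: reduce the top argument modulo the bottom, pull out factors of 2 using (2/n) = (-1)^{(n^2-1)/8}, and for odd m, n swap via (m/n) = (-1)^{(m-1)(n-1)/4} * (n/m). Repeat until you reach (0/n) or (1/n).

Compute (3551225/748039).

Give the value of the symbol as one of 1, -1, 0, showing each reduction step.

1

(3551225/748039): 3551225 mod 748039 = 559069, so (3551225/748039) = (559069/748039)
flip (559069/748039) -> (748039/559069): both odd, 559069 mod 4 = 1, 748039 mod 4 = 3, so the flip contributes +1; sign now +1
(748039/559069): 748039 mod 559069 = 188970, so (748039/559069) = (188970/559069)
factor out 2^1: 188970 = 2^1·94485; with 559069 mod 8 = 5, (2/559069) = -1; sign now -1; continue with (94485/559069)
flip (94485/559069) -> (559069/94485): both odd, 94485 mod 4 = 1, 559069 mod 4 = 1, so the flip contributes +1; sign now -1
(559069/94485): 559069 mod 94485 = 86644, so (559069/94485) = (86644/94485)
factor out 2^2: 86644 = 2^2·21661; with 94485 mod 8 = 5, (2/94485) = -1; sign now -1; continue with (21661/94485)
flip (21661/94485) -> (94485/21661): both odd, 21661 mod 4 = 1, 94485 mod 4 = 1, so the flip contributes +1; sign now -1
(94485/21661): 94485 mod 21661 = 7841, so (94485/21661) = (7841/21661)
flip (7841/21661) -> (21661/7841): both odd, 7841 mod 4 = 1, 21661 mod 4 = 1, so the flip contributes +1; sign now -1
(21661/7841): 21661 mod 7841 = 5979, so (21661/7841) = (5979/7841)
flip (5979/7841) -> (7841/5979): both odd, 5979 mod 4 = 3, 7841 mod 4 = 1, so the flip contributes +1; sign now -1
(7841/5979): 7841 mod 5979 = 1862, so (7841/5979) = (1862/5979)
factor out 2^1: 1862 = 2^1·931; with 5979 mod 8 = 3, (2/5979) = -1; sign now +1; continue with (931/5979)
flip (931/5979) -> (5979/931): both odd, 931 mod 4 = 3, 5979 mod 4 = 3, so the flip contributes -1; sign now -1
(5979/931): 5979 mod 931 = 393, so (5979/931) = (393/931)
flip (393/931) -> (931/393): both odd, 393 mod 4 = 1, 931 mod 4 = 3, so the flip contributes +1; sign now -1
(931/393): 931 mod 393 = 145, so (931/393) = (145/393)
flip (145/393) -> (393/145): both odd, 145 mod 4 = 1, 393 mod 4 = 1, so the flip contributes +1; sign now -1
(393/145): 393 mod 145 = 103, so (393/145) = (103/145)
flip (103/145) -> (145/103): both odd, 103 mod 4 = 3, 145 mod 4 = 1, so the flip contributes +1; sign now -1
(145/103): 145 mod 103 = 42, so (145/103) = (42/103)
factor out 2^1: 42 = 2^1·21; with 103 mod 8 = 7, (2/103) = +1; sign now -1; continue with (21/103)
flip (21/103) -> (103/21): both odd, 21 mod 4 = 1, 103 mod 4 = 3, so the flip contributes +1; sign now -1
(103/21): 103 mod 21 = 19, so (103/21) = (19/21)
flip (19/21) -> (21/19): both odd, 19 mod 4 = 3, 21 mod 4 = 1, so the flip contributes +1; sign now -1
(21/19): 21 mod 19 = 2, so (21/19) = (2/19)
factor out 2^1: 2 = 2^1·1; with 19 mod 8 = 3, (2/19) = -1; sign now +1; continue with (1/19)
reached (1/19) = 1, so the symbol is +1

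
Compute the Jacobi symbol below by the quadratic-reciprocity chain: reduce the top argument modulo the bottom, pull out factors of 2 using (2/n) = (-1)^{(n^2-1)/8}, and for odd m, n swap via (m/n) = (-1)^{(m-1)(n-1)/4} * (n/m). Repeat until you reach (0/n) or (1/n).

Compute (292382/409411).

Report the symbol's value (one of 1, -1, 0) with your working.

292382 = 2^1·146191; (2/409411) = -1 since 409411 mod 8 = 3, so (292382/409411) = (-1)^1·(146191/409411); sign now -1
reciprocity: (146191/409411) = -1·(409411/146191) since 146191 mod 4 = 3, 409411 mod 4 = 3; sign now +1
(409411/146191) = (117029/146191)   [reduce mod 146191]
reciprocity: (117029/146191) = +1·(146191/117029) since 117029 mod 4 = 1, 146191 mod 4 = 3; sign now +1
(146191/117029) = (29162/117029)   [reduce mod 117029]
29162 = 2^1·14581; (2/117029) = -1 since 117029 mod 8 = 5, so (29162/117029) = (-1)^1·(14581/117029); sign now -1
reciprocity: (14581/117029) = +1·(117029/14581) since 14581 mod 4 = 1, 117029 mod 4 = 1; sign now -1
(117029/14581) = (381/14581)   [reduce mod 14581]
reciprocity: (381/14581) = +1·(14581/381) since 381 mod 4 = 1, 14581 mod 4 = 1; sign now -1
(14581/381) = (103/381)   [reduce mod 381]
reciprocity: (103/381) = +1·(381/103) since 103 mod 4 = 3, 381 mod 4 = 1; sign now -1
(381/103) = (72/103)   [reduce mod 103]
72 = 2^3·9; (2/103) = +1 since 103 mod 8 = 7, so (72/103) = (+1)^3·(9/103); sign now -1
reciprocity: (9/103) = +1·(103/9) since 9 mod 4 = 1, 103 mod 4 = 3; sign now -1
(103/9) = (4/9)   [reduce mod 9]
4 = 2^2·1; (2/9) = +1 since 9 mod 8 = 1, so (4/9) = (+1)^2·(1/9); sign now -1
(1/9) = 1; final value = sign = -1

-1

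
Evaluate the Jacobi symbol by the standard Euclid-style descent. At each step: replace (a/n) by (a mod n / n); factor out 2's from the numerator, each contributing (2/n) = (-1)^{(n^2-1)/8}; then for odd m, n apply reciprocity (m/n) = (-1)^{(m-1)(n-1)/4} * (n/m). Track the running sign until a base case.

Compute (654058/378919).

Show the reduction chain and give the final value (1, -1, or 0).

(654058/378919) = (275139/378919)   [reduce mod 378919]
reciprocity: (275139/378919) = -1·(378919/275139) since 275139 mod 4 = 3, 378919 mod 4 = 3; sign now -1
(378919/275139) = (103780/275139)   [reduce mod 275139]
103780 = 2^2·25945; (2/275139) = -1 since 275139 mod 8 = 3, so (103780/275139) = (-1)^2·(25945/275139); sign now -1
reciprocity: (25945/275139) = +1·(275139/25945) since 25945 mod 4 = 1, 275139 mod 4 = 3; sign now -1
(275139/25945) = (15689/25945)   [reduce mod 25945]
reciprocity: (15689/25945) = +1·(25945/15689) since 15689 mod 4 = 1, 25945 mod 4 = 1; sign now -1
(25945/15689) = (10256/15689)   [reduce mod 15689]
10256 = 2^4·641; (2/15689) = +1 since 15689 mod 8 = 1, so (10256/15689) = (+1)^4·(641/15689); sign now -1
reciprocity: (641/15689) = +1·(15689/641) since 641 mod 4 = 1, 15689 mod 4 = 1; sign now -1
(15689/641) = (305/641)   [reduce mod 641]
reciprocity: (305/641) = +1·(641/305) since 305 mod 4 = 1, 641 mod 4 = 1; sign now -1
(641/305) = (31/305)   [reduce mod 305]
reciprocity: (31/305) = +1·(305/31) since 31 mod 4 = 3, 305 mod 4 = 1; sign now -1
(305/31) = (26/31)   [reduce mod 31]
26 = 2^1·13; (2/31) = +1 since 31 mod 8 = 7, so (26/31) = (+1)^1·(13/31); sign now -1
reciprocity: (13/31) = +1·(31/13) since 13 mod 4 = 1, 31 mod 4 = 3; sign now -1
(31/13) = (5/13)   [reduce mod 13]
reciprocity: (5/13) = +1·(13/5) since 5 mod 4 = 1, 13 mod 4 = 1; sign now -1
(13/5) = (3/5)   [reduce mod 5]
reciprocity: (3/5) = +1·(5/3) since 3 mod 4 = 3, 5 mod 4 = 1; sign now -1
(5/3) = (2/3)   [reduce mod 3]
2 = 2^1·1; (2/3) = -1 since 3 mod 8 = 3, so (2/3) = (-1)^1·(1/3); sign now +1
(1/3) = 1; final value = sign = +1

1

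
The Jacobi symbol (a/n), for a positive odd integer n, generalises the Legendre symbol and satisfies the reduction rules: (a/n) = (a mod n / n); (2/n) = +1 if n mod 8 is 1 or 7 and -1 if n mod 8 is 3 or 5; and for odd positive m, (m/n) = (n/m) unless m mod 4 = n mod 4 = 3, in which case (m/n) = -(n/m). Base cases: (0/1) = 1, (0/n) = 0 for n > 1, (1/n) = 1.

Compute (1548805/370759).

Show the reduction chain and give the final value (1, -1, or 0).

(1548805/370759) = (65769/370759)   [reduce mod 370759]
reciprocity: (65769/370759) = +1·(370759/65769) since 65769 mod 4 = 1, 370759 mod 4 = 3; sign now +1
(370759/65769) = (41914/65769)   [reduce mod 65769]
41914 = 2^1·20957; (2/65769) = +1 since 65769 mod 8 = 1, so (41914/65769) = (+1)^1·(20957/65769); sign now +1
reciprocity: (20957/65769) = +1·(65769/20957) since 20957 mod 4 = 1, 65769 mod 4 = 1; sign now +1
(65769/20957) = (2898/20957)   [reduce mod 20957]
2898 = 2^1·1449; (2/20957) = -1 since 20957 mod 8 = 5, so (2898/20957) = (-1)^1·(1449/20957); sign now -1
reciprocity: (1449/20957) = +1·(20957/1449) since 1449 mod 4 = 1, 20957 mod 4 = 1; sign now -1
(20957/1449) = (671/1449)   [reduce mod 1449]
reciprocity: (671/1449) = +1·(1449/671) since 671 mod 4 = 3, 1449 mod 4 = 1; sign now -1
(1449/671) = (107/671)   [reduce mod 671]
reciprocity: (107/671) = -1·(671/107) since 107 mod 4 = 3, 671 mod 4 = 3; sign now +1
(671/107) = (29/107)   [reduce mod 107]
reciprocity: (29/107) = +1·(107/29) since 29 mod 4 = 1, 107 mod 4 = 3; sign now +1
(107/29) = (20/29)   [reduce mod 29]
20 = 2^2·5; (2/29) = -1 since 29 mod 8 = 5, so (20/29) = (-1)^2·(5/29); sign now +1
reciprocity: (5/29) = +1·(29/5) since 5 mod 4 = 1, 29 mod 4 = 1; sign now +1
(29/5) = (4/5)   [reduce mod 5]
4 = 2^2·1; (2/5) = -1 since 5 mod 8 = 5, so (4/5) = (-1)^2·(1/5); sign now +1
(1/5) = 1; final value = sign = +1

1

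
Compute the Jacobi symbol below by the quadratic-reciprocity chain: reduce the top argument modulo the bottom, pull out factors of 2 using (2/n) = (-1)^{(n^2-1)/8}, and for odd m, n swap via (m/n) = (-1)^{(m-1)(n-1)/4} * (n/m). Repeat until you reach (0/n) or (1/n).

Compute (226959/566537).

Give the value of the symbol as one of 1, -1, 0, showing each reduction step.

flip (226959/566537) -> (566537/226959): both odd, 226959 mod 4 = 3, 566537 mod 4 = 1, so the flip contributes +1; sign now +1
(566537/226959): 566537 mod 226959 = 112619, so (566537/226959) = (112619/226959)
flip (112619/226959) -> (226959/112619): both odd, 112619 mod 4 = 3, 226959 mod 4 = 3, so the flip contributes -1; sign now -1
(226959/112619): 226959 mod 112619 = 1721, so (226959/112619) = (1721/112619)
flip (1721/112619) -> (112619/1721): both odd, 1721 mod 4 = 1, 112619 mod 4 = 3, so the flip contributes +1; sign now -1
(112619/1721): 112619 mod 1721 = 754, so (112619/1721) = (754/1721)
factor out 2^1: 754 = 2^1·377; with 1721 mod 8 = 1, (2/1721) = +1; sign now -1; continue with (377/1721)
flip (377/1721) -> (1721/377): both odd, 377 mod 4 = 1, 1721 mod 4 = 1, so the flip contributes +1; sign now -1
(1721/377): 1721 mod 377 = 213, so (1721/377) = (213/377)
flip (213/377) -> (377/213): both odd, 213 mod 4 = 1, 377 mod 4 = 1, so the flip contributes +1; sign now -1
(377/213): 377 mod 213 = 164, so (377/213) = (164/213)
factor out 2^2: 164 = 2^2·41; with 213 mod 8 = 5, (2/213) = -1; sign now -1; continue with (41/213)
flip (41/213) -> (213/41): both odd, 41 mod 4 = 1, 213 mod 4 = 1, so the flip contributes +1; sign now -1
(213/41): 213 mod 41 = 8, so (213/41) = (8/41)
factor out 2^3: 8 = 2^3·1; with 41 mod 8 = 1, (2/41) = +1; sign now -1; continue with (1/41)
reached (1/41) = 1, so the symbol is -1

-1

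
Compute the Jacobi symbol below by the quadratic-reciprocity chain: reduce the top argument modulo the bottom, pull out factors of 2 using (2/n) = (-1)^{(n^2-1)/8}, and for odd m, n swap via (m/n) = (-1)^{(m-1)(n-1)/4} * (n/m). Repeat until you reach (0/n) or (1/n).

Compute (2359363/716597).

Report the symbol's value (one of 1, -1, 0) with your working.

1

(2359363/716597) = (209572/716597)   [reduce mod 716597]
209572 = 2^2·52393; (2/716597) = -1 since 716597 mod 8 = 5, so (209572/716597) = (-1)^2·(52393/716597); sign now +1
reciprocity: (52393/716597) = +1·(716597/52393) since 52393 mod 4 = 1, 716597 mod 4 = 1; sign now +1
(716597/52393) = (35488/52393)   [reduce mod 52393]
35488 = 2^5·1109; (2/52393) = +1 since 52393 mod 8 = 1, so (35488/52393) = (+1)^5·(1109/52393); sign now +1
reciprocity: (1109/52393) = +1·(52393/1109) since 1109 mod 4 = 1, 52393 mod 4 = 1; sign now +1
(52393/1109) = (270/1109)   [reduce mod 1109]
270 = 2^1·135; (2/1109) = -1 since 1109 mod 8 = 5, so (270/1109) = (-1)^1·(135/1109); sign now -1
reciprocity: (135/1109) = +1·(1109/135) since 135 mod 4 = 3, 1109 mod 4 = 1; sign now -1
(1109/135) = (29/135)   [reduce mod 135]
reciprocity: (29/135) = +1·(135/29) since 29 mod 4 = 1, 135 mod 4 = 3; sign now -1
(135/29) = (19/29)   [reduce mod 29]
reciprocity: (19/29) = +1·(29/19) since 19 mod 4 = 3, 29 mod 4 = 1; sign now -1
(29/19) = (10/19)   [reduce mod 19]
10 = 2^1·5; (2/19) = -1 since 19 mod 8 = 3, so (10/19) = (-1)^1·(5/19); sign now +1
reciprocity: (5/19) = +1·(19/5) since 5 mod 4 = 1, 19 mod 4 = 3; sign now +1
(19/5) = (4/5)   [reduce mod 5]
4 = 2^2·1; (2/5) = -1 since 5 mod 8 = 5, so (4/5) = (-1)^2·(1/5); sign now +1
(1/5) = 1; final value = sign = +1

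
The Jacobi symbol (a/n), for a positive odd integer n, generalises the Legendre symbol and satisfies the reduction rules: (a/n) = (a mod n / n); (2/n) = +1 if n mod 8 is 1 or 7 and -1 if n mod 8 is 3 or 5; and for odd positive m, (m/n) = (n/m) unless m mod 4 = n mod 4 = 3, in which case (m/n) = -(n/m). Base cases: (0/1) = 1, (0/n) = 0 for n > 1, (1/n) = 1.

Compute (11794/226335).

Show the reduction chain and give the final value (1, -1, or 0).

11794 = 2^1·5897; (2/226335) = +1 since 226335 mod 8 = 7, so (11794/226335) = (+1)^1·(5897/226335); sign now +1
reciprocity: (5897/226335) = +1·(226335/5897) since 5897 mod 4 = 1, 226335 mod 4 = 3; sign now +1
(226335/5897) = (2249/5897)   [reduce mod 5897]
reciprocity: (2249/5897) = +1·(5897/2249) since 2249 mod 4 = 1, 5897 mod 4 = 1; sign now +1
(5897/2249) = (1399/2249)   [reduce mod 2249]
reciprocity: (1399/2249) = +1·(2249/1399) since 1399 mod 4 = 3, 2249 mod 4 = 1; sign now +1
(2249/1399) = (850/1399)   [reduce mod 1399]
850 = 2^1·425; (2/1399) = +1 since 1399 mod 8 = 7, so (850/1399) = (+1)^1·(425/1399); sign now +1
reciprocity: (425/1399) = +1·(1399/425) since 425 mod 4 = 1, 1399 mod 4 = 3; sign now +1
(1399/425) = (124/425)   [reduce mod 425]
124 = 2^2·31; (2/425) = +1 since 425 mod 8 = 1, so (124/425) = (+1)^2·(31/425); sign now +1
reciprocity: (31/425) = +1·(425/31) since 31 mod 4 = 3, 425 mod 4 = 1; sign now +1
(425/31) = (22/31)   [reduce mod 31]
22 = 2^1·11; (2/31) = +1 since 31 mod 8 = 7, so (22/31) = (+1)^1·(11/31); sign now +1
reciprocity: (11/31) = -1·(31/11) since 11 mod 4 = 3, 31 mod 4 = 3; sign now -1
(31/11) = (9/11)   [reduce mod 11]
reciprocity: (9/11) = +1·(11/9) since 9 mod 4 = 1, 11 mod 4 = 3; sign now -1
(11/9) = (2/9)   [reduce mod 9]
2 = 2^1·1; (2/9) = +1 since 9 mod 8 = 1, so (2/9) = (+1)^1·(1/9); sign now -1
(1/9) = 1; final value = sign = -1

-1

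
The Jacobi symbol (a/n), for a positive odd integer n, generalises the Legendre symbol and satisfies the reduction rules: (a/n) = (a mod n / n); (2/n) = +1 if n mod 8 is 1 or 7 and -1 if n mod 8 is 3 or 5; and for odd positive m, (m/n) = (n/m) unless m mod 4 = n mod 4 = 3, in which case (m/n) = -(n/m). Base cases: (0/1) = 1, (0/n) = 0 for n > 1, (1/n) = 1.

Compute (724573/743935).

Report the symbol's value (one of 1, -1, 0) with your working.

flip (724573/743935) -> (743935/724573): both odd, 724573 mod 4 = 1, 743935 mod 4 = 3, so the flip contributes +1; sign now +1
(743935/724573): 743935 mod 724573 = 19362, so (743935/724573) = (19362/724573)
factor out 2^1: 19362 = 2^1·9681; with 724573 mod 8 = 5, (2/724573) = -1; sign now -1; continue with (9681/724573)
flip (9681/724573) -> (724573/9681): both odd, 9681 mod 4 = 1, 724573 mod 4 = 1, so the flip contributes +1; sign now -1
(724573/9681): 724573 mod 9681 = 8179, so (724573/9681) = (8179/9681)
flip (8179/9681) -> (9681/8179): both odd, 8179 mod 4 = 3, 9681 mod 4 = 1, so the flip contributes +1; sign now -1
(9681/8179): 9681 mod 8179 = 1502, so (9681/8179) = (1502/8179)
factor out 2^1: 1502 = 2^1·751; with 8179 mod 8 = 3, (2/8179) = -1; sign now +1; continue with (751/8179)
flip (751/8179) -> (8179/751): both odd, 751 mod 4 = 3, 8179 mod 4 = 3, so the flip contributes -1; sign now -1
(8179/751): 8179 mod 751 = 669, so (8179/751) = (669/751)
flip (669/751) -> (751/669): both odd, 669 mod 4 = 1, 751 mod 4 = 3, so the flip contributes +1; sign now -1
(751/669): 751 mod 669 = 82, so (751/669) = (82/669)
factor out 2^1: 82 = 2^1·41; with 669 mod 8 = 5, (2/669) = -1; sign now +1; continue with (41/669)
flip (41/669) -> (669/41): both odd, 41 mod 4 = 1, 669 mod 4 = 1, so the flip contributes +1; sign now +1
(669/41): 669 mod 41 = 13, so (669/41) = (13/41)
flip (13/41) -> (41/13): both odd, 13 mod 4 = 1, 41 mod 4 = 1, so the flip contributes +1; sign now +1
(41/13): 41 mod 13 = 2, so (41/13) = (2/13)
factor out 2^1: 2 = 2^1·1; with 13 mod 8 = 5, (2/13) = -1; sign now -1; continue with (1/13)
reached (1/13) = 1, so the symbol is -1

-1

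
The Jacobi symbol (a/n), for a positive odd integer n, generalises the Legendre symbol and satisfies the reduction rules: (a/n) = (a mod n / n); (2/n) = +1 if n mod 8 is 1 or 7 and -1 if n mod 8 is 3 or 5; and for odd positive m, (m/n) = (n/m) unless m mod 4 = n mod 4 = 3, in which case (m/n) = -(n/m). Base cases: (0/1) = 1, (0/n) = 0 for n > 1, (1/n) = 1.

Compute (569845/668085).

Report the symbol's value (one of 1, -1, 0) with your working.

flip (569845/668085) -> (668085/569845): both odd, 569845 mod 4 = 1, 668085 mod 4 = 1, so the flip contributes +1; sign now +1
(668085/569845): 668085 mod 569845 = 98240, so (668085/569845) = (98240/569845)
factor out 2^6: 98240 = 2^6·1535; with 569845 mod 8 = 5, (2/569845) = -1; sign now +1; continue with (1535/569845)
flip (1535/569845) -> (569845/1535): both odd, 1535 mod 4 = 3, 569845 mod 4 = 1, so the flip contributes +1; sign now +1
(569845/1535): 569845 mod 1535 = 360, so (569845/1535) = (360/1535)
factor out 2^3: 360 = 2^3·45; with 1535 mod 8 = 7, (2/1535) = +1; sign now +1; continue with (45/1535)
flip (45/1535) -> (1535/45): both odd, 45 mod 4 = 1, 1535 mod 4 = 3, so the flip contributes +1; sign now +1
(1535/45): 1535 mod 45 = 5, so (1535/45) = (5/45)
flip (5/45) -> (45/5): both odd, 5 mod 4 = 1, 45 mod 4 = 1, so the flip contributes +1; sign now +1
(45/5): 45 mod 5 = 0, so (45/5) = (0/5)
reached (0/5); gcd(a, n) > 1, so (0/5) = 0 and the symbol is 0

0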